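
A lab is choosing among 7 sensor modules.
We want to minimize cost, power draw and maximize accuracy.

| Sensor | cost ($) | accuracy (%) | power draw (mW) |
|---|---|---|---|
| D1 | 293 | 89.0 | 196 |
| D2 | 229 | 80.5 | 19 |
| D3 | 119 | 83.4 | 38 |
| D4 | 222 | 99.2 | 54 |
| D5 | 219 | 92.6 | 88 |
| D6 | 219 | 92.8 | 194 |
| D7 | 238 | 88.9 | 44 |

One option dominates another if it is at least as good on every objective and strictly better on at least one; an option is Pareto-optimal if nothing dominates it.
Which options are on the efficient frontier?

D1: dominated by D4 (cost 222≤293, accuracy 99.2≥89.0, power draw 54≤196).
D2: not dominated (best power draw).
D3: not dominated (best cost).
D4: not dominated (best accuracy).
D5: not dominated.
D6: not dominated.
D7: not dominated.

D2, D3, D4, D5, D6, D7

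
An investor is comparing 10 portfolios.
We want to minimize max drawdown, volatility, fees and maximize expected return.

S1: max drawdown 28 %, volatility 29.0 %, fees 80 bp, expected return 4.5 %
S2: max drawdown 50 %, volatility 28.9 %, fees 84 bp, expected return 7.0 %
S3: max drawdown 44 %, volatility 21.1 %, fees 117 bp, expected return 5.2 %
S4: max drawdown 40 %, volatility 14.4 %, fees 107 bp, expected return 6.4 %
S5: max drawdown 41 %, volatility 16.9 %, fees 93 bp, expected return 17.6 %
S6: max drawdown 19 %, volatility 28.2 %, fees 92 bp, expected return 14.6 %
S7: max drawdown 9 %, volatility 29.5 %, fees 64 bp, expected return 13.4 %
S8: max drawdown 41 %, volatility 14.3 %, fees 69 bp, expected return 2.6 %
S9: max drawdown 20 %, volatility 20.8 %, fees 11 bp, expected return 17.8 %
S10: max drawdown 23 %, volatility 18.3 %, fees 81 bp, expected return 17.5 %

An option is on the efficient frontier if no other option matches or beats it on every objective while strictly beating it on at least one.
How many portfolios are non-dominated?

S1: dominated by S9 (max drawdown 20≤28, volatility 20.8≤29.0, fees 11≤80, expected return 17.8≥4.5).
S2: dominated by S9 (max drawdown 20≤50, volatility 20.8≤28.9, fees 11≤84, expected return 17.8≥7.0).
S3: dominated by S4 (max drawdown 40≤44, volatility 14.4≤21.1, fees 107≤117, expected return 6.4≥5.2).
S4: not dominated.
S5: not dominated.
S6: not dominated.
S7: not dominated (best max drawdown).
S8: not dominated (best volatility).
S9: not dominated (best fees).
S10: not dominated.
Pareto-optimal: S4, S5, S6, S7, S8, S9, S10 → 7.

7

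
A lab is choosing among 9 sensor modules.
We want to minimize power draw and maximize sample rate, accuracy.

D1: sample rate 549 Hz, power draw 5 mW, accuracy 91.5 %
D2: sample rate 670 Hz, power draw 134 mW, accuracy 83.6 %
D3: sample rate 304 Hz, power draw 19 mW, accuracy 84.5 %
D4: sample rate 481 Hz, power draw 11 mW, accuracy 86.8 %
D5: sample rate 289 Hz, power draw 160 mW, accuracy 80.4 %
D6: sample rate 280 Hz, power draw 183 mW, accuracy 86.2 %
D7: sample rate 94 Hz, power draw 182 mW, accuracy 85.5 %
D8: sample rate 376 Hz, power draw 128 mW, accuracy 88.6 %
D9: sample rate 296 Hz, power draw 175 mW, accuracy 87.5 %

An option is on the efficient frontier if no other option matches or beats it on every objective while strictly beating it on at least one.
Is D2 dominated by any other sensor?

D1: worse on sample rate (549 vs 670).
D3: worse on sample rate (304 vs 670).
D4: worse on sample rate (481 vs 670).
D5: worse on sample rate (289 vs 670).
D6: worse on sample rate (280 vs 670).
D7: worse on sample rate (94 vs 670).
D8: worse on sample rate (376 vs 670).
D9: worse on sample rate (296 vs 670).
No option is at least as good as D2 on every objective and strictly better on one.

No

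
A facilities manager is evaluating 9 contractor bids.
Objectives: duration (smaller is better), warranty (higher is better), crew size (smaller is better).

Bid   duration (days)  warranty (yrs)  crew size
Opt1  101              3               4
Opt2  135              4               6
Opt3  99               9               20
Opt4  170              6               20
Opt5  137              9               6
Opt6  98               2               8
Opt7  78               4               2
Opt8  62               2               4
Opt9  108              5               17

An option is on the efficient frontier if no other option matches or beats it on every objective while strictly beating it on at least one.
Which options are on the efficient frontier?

Opt3, Opt5, Opt7, Opt8, Opt9

Opt1: dominated by Opt7 (duration 78≤101, warranty 4≥3, crew size 2≤4).
Opt2: dominated by Opt7 (duration 78≤135, warranty 4≥4, crew size 2≤6).
Opt3: not dominated.
Opt4: dominated by Opt3 (duration 99≤170, warranty 9≥6, crew size 20≤20).
Opt5: not dominated.
Opt6: dominated by Opt7 (duration 78≤98, warranty 4≥2, crew size 2≤8).
Opt7: not dominated (best crew size).
Opt8: not dominated (best duration).
Opt9: not dominated.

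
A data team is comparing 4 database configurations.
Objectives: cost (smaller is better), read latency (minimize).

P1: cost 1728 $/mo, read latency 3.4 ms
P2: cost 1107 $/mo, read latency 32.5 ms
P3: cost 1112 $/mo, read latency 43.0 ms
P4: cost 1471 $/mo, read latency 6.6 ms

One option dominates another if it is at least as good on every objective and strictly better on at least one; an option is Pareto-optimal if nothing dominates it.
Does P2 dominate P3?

Yes

P2 vs P3: cost 1107≤1112, read latency 32.5≤43.0 — P2 is at least as good on every objective with at least one strict improvement.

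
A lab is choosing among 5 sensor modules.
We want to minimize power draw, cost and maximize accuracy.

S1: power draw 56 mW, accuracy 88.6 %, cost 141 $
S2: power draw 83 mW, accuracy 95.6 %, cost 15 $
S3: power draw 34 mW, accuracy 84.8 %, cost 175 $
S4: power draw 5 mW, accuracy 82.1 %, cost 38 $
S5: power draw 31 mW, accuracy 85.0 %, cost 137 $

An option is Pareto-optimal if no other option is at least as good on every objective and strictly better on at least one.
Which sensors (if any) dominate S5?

none

S1: worse on power draw (56 vs 31).
S2: worse on power draw (83 vs 31).
S3: worse on power draw (34 vs 31).
S4: worse on accuracy (82.1 vs 85.0).
No option dominates S5.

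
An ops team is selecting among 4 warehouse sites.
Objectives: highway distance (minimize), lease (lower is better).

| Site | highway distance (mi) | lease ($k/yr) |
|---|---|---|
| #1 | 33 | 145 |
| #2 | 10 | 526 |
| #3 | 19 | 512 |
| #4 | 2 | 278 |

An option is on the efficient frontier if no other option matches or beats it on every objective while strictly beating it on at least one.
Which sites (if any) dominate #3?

#4: highway distance 2≤19, lease 278≤512 — dominates #3.
Others (#1, #2) are each worse than #3 on at least one objective.

#4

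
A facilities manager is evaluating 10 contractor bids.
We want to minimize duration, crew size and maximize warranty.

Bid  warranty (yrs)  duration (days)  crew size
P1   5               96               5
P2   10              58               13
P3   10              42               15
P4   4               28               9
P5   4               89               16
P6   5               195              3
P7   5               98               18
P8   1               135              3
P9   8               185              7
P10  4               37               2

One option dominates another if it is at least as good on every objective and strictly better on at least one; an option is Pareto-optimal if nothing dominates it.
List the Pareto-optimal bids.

P1, P2, P3, P4, P6, P9, P10

P1: not dominated.
P2: not dominated.
P3: not dominated.
P4: not dominated (best duration).
P5: dominated by P2 (warranty 10≥4, duration 58≤89, crew size 13≤16).
P6: not dominated.
P7: dominated by P1 (warranty 5≥5, duration 96≤98, crew size 5≤18).
P8: dominated by P10 (warranty 4≥1, duration 37≤135, crew size 2≤3).
P9: not dominated.
P10: not dominated (best crew size).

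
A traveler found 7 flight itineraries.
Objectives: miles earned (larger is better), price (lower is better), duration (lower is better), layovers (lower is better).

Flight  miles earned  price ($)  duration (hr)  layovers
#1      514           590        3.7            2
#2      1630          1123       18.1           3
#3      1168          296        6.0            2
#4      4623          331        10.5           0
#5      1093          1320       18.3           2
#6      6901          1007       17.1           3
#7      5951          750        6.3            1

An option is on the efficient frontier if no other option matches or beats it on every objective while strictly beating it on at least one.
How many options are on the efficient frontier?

#1: not dominated (best duration).
#2: dominated by #4 (miles earned 4623≥1630, price 331≤1123, duration 10.5≤18.1, layovers 0≤3).
#3: not dominated (best price).
#4: not dominated (best layovers).
#5: dominated by #3 (miles earned 1168≥1093, price 296≤1320, duration 6.0≤18.3, layovers 2≤2).
#6: not dominated (best miles earned).
#7: not dominated.
Pareto-optimal: #1, #3, #4, #6, #7 → 5.

5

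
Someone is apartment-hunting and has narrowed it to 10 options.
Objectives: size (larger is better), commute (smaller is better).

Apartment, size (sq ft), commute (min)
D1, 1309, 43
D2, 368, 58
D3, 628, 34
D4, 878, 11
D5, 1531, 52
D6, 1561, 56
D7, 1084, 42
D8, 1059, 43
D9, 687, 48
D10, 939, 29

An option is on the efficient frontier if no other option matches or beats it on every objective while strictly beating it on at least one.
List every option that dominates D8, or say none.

D1, D7

D1: size 1309≥1059, commute 43≤43 — dominates D8.
D7: size 1084≥1059, commute 42≤43 — dominates D8.
Others (D2, D3, D4, D5, D6, D9, D10) are each worse than D8 on at least one objective.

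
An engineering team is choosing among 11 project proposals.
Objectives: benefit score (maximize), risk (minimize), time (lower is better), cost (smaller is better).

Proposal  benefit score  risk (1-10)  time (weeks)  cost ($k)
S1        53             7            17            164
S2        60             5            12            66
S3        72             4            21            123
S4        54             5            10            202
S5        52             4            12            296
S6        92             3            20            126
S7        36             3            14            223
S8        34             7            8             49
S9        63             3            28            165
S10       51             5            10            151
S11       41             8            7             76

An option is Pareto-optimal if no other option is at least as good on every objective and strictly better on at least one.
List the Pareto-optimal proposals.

S1: dominated by S2 (benefit score 60≥53, risk 5≤7, time 12≤17, cost 66≤164).
S2: not dominated.
S3: not dominated.
S4: not dominated.
S5: not dominated.
S6: not dominated (best benefit score).
S7: not dominated.
S8: not dominated (best cost).
S9: dominated by S6 (benefit score 92≥63, risk 3≤3, time 20≤28, cost 126≤165).
S10: not dominated.
S11: not dominated (best time).

S2, S3, S4, S5, S6, S7, S8, S10, S11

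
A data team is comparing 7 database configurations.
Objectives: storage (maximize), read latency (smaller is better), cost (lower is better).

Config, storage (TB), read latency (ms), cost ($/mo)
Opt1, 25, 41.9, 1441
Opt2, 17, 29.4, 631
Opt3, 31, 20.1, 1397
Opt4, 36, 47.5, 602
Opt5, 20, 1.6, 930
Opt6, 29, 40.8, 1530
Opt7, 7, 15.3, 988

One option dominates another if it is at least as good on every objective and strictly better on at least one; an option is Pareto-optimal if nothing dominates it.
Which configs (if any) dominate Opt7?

Opt5: storage 20≥7, read latency 1.6≤15.3, cost 930≤988 — dominates Opt7.
Others (Opt1, Opt2, Opt3, Opt4, Opt6) are each worse than Opt7 on at least one objective.

Opt5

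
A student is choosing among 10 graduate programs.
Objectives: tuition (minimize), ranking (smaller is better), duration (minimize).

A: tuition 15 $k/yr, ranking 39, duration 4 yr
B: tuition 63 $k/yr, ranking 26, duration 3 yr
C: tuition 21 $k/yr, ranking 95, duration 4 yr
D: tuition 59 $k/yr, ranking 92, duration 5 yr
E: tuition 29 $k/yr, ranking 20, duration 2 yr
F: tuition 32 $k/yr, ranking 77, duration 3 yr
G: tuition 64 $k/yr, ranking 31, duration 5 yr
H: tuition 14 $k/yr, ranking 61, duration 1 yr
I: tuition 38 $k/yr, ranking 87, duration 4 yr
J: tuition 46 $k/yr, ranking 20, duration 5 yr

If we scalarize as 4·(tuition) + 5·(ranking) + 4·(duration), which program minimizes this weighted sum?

E

A: 4·15 + 5·39 + 4·4 = 271
B: 4·63 + 5·26 + 4·3 = 394
C: 4·21 + 5·95 + 4·4 = 575
D: 4·59 + 5·92 + 4·5 = 716
E: 4·29 + 5·20 + 4·2 = 224
F: 4·32 + 5·77 + 4·3 = 525
G: 4·64 + 5·31 + 4·5 = 431
H: 4·14 + 5·61 + 4·1 = 365
I: 4·38 + 5·87 + 4·4 = 603
J: 4·46 + 5·20 + 4·5 = 304
Lowest: E at 224.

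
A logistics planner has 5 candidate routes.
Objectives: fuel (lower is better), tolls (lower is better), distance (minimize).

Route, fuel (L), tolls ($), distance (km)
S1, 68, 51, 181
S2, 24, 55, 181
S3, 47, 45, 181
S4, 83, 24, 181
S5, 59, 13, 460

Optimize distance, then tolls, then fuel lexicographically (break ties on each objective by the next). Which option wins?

S4

First minimize distance: best is 181, kept {S1, S2, S3, S4}.
Then minimize tolls: best is 24, kept {S4}.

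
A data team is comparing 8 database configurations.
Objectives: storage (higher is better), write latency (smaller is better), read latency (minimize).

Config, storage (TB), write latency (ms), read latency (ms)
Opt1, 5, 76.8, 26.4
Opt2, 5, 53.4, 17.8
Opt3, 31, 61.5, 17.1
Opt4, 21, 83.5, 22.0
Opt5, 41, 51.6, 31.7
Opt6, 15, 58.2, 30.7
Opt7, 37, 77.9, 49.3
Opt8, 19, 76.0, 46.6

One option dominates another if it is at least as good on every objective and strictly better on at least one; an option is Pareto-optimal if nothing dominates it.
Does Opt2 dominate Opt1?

Opt2 vs Opt1: storage 5≥5, write latency 53.4≤76.8, read latency 17.8≤26.4 — Opt2 is at least as good on every objective with at least one strict improvement.

Yes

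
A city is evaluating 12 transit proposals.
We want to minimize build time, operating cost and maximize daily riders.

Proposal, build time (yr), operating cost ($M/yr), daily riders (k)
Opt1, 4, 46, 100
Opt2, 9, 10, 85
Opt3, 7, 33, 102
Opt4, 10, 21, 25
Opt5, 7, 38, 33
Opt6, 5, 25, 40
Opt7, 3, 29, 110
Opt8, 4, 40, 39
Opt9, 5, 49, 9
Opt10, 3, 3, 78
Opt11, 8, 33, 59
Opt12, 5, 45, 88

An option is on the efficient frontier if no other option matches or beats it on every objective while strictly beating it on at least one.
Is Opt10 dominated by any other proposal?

No

Opt1: worse on build time (4 vs 3).
Opt2: worse on build time (9 vs 3).
Opt3: worse on build time (7 vs 3).
Opt4: worse on build time (10 vs 3).
Opt5: worse on build time (7 vs 3).
Opt6: worse on build time (5 vs 3).
Opt7: worse on operating cost (29 vs 3).
Opt8: worse on build time (4 vs 3).
Opt9: worse on build time (5 vs 3).
Opt11: worse on build time (8 vs 3).
Opt12: worse on build time (5 vs 3).
No option is at least as good as Opt10 on every objective and strictly better on one.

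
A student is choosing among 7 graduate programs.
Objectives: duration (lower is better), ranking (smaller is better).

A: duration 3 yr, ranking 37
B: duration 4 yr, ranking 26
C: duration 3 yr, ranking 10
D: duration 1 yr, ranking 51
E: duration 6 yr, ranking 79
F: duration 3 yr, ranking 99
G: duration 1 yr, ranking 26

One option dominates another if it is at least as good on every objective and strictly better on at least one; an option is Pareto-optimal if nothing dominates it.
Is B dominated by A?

A vs B: A is worse on ranking (37 vs 26), so it does not dominate B.

No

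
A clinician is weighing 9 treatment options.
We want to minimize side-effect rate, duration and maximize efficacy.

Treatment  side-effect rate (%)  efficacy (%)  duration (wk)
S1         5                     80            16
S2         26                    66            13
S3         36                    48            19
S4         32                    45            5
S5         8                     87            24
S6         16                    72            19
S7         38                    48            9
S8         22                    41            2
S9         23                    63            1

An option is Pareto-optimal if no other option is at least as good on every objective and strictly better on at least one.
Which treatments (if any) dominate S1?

none

S2: worse on side-effect rate (26 vs 5).
S3: worse on side-effect rate (36 vs 5).
S4: worse on side-effect rate (32 vs 5).
S5: worse on side-effect rate (8 vs 5).
S6: worse on side-effect rate (16 vs 5).
S7: worse on side-effect rate (38 vs 5).
S8: worse on side-effect rate (22 vs 5).
S9: worse on side-effect rate (23 vs 5).
No option dominates S1.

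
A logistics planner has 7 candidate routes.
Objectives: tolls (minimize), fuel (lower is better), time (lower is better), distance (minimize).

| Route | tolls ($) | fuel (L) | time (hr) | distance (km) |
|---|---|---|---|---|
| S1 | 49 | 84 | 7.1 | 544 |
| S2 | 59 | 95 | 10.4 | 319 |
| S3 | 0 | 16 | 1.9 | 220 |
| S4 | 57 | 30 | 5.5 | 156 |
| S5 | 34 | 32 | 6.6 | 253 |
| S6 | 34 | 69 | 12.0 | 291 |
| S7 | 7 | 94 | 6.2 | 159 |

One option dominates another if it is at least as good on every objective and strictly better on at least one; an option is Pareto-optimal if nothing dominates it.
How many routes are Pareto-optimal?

3

S1: dominated by S3 (tolls 0≤49, fuel 16≤84, time 1.9≤7.1, distance 220≤544).
S2: dominated by S3 (tolls 0≤59, fuel 16≤95, time 1.9≤10.4, distance 220≤319).
S3: not dominated (best tolls).
S4: not dominated (best distance).
S5: dominated by S3 (tolls 0≤34, fuel 16≤32, time 1.9≤6.6, distance 220≤253).
S6: dominated by S3 (tolls 0≤34, fuel 16≤69, time 1.9≤12.0, distance 220≤291).
S7: not dominated.
Pareto-optimal: S3, S4, S7 → 3.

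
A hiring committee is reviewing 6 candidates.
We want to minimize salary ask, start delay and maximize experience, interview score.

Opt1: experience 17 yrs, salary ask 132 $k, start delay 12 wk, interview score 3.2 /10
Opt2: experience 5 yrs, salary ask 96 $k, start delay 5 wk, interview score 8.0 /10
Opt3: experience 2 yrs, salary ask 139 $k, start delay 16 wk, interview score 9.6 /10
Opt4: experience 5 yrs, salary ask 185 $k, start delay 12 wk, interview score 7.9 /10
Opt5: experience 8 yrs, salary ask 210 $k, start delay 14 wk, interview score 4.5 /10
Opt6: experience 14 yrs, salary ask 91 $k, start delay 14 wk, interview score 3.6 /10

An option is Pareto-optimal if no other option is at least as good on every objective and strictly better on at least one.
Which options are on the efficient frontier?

Opt1: not dominated (best experience).
Opt2: not dominated (best start delay).
Opt3: not dominated (best interview score).
Opt4: dominated by Opt2 (experience 5≥5, salary ask 96≤185, start delay 5≤12, interview score 8.0≥7.9).
Opt5: not dominated.
Opt6: not dominated (best salary ask).

Opt1, Opt2, Opt3, Opt5, Opt6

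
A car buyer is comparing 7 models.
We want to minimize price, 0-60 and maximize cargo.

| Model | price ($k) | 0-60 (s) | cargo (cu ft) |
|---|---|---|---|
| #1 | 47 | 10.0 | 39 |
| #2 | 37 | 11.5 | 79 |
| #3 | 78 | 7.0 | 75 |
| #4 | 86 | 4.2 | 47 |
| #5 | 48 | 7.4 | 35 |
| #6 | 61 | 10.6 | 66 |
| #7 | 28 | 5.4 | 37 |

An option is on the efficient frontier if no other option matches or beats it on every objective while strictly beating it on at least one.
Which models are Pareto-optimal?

#1: not dominated.
#2: not dominated (best cargo).
#3: not dominated.
#4: not dominated (best 0-60).
#5: dominated by #7 (price 28≤48, 0-60 5.4≤7.4, cargo 37≥35).
#6: not dominated.
#7: not dominated (best price).

#1, #2, #3, #4, #6, #7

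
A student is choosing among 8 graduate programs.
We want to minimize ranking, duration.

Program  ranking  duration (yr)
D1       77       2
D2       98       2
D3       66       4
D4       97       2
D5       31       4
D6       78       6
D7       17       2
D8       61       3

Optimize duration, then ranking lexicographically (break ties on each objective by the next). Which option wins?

D7

First minimize duration: best is 2, kept {D1, D2, D4, D7}.
Then minimize ranking: best is 17, kept {D7}.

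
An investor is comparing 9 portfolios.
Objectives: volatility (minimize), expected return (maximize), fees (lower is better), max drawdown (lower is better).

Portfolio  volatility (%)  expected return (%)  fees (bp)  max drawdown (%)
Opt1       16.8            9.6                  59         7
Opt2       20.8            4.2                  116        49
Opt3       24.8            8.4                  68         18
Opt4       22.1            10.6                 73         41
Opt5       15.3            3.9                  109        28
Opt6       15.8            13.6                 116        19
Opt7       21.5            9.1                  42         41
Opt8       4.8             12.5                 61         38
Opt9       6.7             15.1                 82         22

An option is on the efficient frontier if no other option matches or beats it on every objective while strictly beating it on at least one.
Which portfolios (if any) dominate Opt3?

Opt1: volatility 16.8≤24.8, expected return 9.6≥8.4, fees 59≤68, max drawdown 7≤18 — dominates Opt3.
Others (Opt2, Opt4, Opt5, Opt6, Opt7, Opt8, Opt9) are each worse than Opt3 on at least one objective.

Opt1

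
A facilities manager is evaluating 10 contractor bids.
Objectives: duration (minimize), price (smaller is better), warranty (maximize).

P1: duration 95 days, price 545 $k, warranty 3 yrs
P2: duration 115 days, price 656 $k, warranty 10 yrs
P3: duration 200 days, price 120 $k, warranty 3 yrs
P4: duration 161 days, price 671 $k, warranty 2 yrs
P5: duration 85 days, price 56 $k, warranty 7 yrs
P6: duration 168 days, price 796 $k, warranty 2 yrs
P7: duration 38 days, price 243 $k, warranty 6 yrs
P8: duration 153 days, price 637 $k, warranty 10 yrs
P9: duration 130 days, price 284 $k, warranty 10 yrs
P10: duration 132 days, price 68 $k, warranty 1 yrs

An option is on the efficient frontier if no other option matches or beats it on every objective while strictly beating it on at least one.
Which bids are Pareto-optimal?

P2, P5, P7, P9

P1: dominated by P5 (duration 85≤95, price 56≤545, warranty 7≥3).
P2: not dominated.
P3: dominated by P5 (duration 85≤200, price 56≤120, warranty 7≥3).
P4: dominated by P1 (duration 95≤161, price 545≤671, warranty 3≥2).
P5: not dominated (best price).
P6: dominated by P1 (duration 95≤168, price 545≤796, warranty 3≥2).
P7: not dominated (best duration).
P8: dominated by P9 (duration 130≤153, price 284≤637, warranty 10≥10).
P9: not dominated.
P10: dominated by P5 (duration 85≤132, price 56≤68, warranty 7≥1).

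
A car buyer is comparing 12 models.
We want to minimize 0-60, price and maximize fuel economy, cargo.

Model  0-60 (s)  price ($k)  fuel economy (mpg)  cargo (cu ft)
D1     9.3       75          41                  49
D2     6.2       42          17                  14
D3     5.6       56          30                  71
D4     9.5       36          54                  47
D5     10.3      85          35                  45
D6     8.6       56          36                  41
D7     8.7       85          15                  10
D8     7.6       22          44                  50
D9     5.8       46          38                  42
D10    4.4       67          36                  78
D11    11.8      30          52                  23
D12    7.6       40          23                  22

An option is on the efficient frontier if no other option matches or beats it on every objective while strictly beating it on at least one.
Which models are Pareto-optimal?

D2, D3, D4, D8, D9, D10, D11

D1: dominated by D8 (0-60 7.6≤9.3, price 22≤75, fuel economy 44≥41, cargo 50≥49).
D2: not dominated.
D3: not dominated.
D4: not dominated (best fuel economy).
D5: dominated by D1 (0-60 9.3≤10.3, price 75≤85, fuel economy 41≥35, cargo 49≥45).
D6: dominated by D8 (0-60 7.6≤8.6, price 22≤56, fuel economy 44≥36, cargo 50≥41).
D7: dominated by D2 (0-60 6.2≤8.7, price 42≤85, fuel economy 17≥15, cargo 14≥10).
D8: not dominated (best price).
D9: not dominated.
D10: not dominated (best 0-60).
D11: not dominated.
D12: dominated by D8 (0-60 7.6≤7.6, price 22≤40, fuel economy 44≥23, cargo 50≥22).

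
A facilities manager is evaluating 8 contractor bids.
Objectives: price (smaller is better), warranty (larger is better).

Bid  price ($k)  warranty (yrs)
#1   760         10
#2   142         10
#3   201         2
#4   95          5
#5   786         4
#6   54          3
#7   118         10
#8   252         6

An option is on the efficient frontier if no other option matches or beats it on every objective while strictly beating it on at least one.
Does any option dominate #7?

#1: worse on price (760 vs 118).
#2: worse on price (142 vs 118).
#3: worse on price (201 vs 118).
#4: worse on warranty (5 vs 10).
#5: worse on price (786 vs 118).
#6: worse on warranty (3 vs 10).
#8: worse on price (252 vs 118).
No option is at least as good as #7 on every objective and strictly better on one.

No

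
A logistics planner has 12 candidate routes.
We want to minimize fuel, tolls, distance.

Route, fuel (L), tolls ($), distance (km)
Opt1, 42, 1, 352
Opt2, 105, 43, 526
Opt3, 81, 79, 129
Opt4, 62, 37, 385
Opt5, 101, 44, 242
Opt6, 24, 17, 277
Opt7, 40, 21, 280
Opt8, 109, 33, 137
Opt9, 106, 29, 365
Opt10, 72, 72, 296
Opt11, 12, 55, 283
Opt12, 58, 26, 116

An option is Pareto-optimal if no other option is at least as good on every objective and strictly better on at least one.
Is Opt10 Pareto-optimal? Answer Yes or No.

Opt6 vs Opt10: fuel 24≤72, tolls 17≤72, distance 277≤296 — Opt6 is at least as good on every objective and strictly better on at least one, so Opt6 dominates Opt10.

No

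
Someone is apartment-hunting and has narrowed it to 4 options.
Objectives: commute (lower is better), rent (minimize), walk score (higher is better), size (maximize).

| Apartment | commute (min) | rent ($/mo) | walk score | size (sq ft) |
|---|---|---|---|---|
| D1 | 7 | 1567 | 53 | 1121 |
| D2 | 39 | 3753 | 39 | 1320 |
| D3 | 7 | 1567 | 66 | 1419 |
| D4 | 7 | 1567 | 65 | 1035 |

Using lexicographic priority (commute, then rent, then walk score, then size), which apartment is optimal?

First minimize commute: best is 7, kept {D1, D3, D4}.
Then minimize rent: best is 1567, kept {D1, D3, D4}.
Then maximize walk score: best is 66, kept {D3}.

D3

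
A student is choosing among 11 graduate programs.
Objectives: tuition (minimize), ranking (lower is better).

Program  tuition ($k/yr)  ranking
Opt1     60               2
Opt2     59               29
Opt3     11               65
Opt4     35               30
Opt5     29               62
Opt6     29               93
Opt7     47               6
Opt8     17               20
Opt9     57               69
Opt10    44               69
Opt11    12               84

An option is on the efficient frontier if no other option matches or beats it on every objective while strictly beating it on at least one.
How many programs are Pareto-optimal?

Opt1: not dominated (best ranking).
Opt2: dominated by Opt7 (tuition 47≤59, ranking 6≤29).
Opt3: not dominated (best tuition).
Opt4: dominated by Opt8 (tuition 17≤35, ranking 20≤30).
Opt5: dominated by Opt8 (tuition 17≤29, ranking 20≤62).
Opt6: dominated by Opt3 (tuition 11≤29, ranking 65≤93).
Opt7: not dominated.
Opt8: not dominated.
Opt9: dominated by Opt3 (tuition 11≤57, ranking 65≤69).
Opt10: dominated by Opt3 (tuition 11≤44, ranking 65≤69).
Opt11: dominated by Opt3 (tuition 11≤12, ranking 65≤84).
Pareto-optimal: Opt1, Opt3, Opt7, Opt8 → 4.

4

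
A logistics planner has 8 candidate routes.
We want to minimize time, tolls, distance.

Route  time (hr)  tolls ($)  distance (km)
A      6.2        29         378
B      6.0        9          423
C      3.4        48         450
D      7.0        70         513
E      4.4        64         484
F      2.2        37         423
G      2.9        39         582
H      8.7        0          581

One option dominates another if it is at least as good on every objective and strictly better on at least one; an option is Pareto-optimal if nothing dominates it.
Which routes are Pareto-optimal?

A, B, F, H

A: not dominated (best distance).
B: not dominated.
C: dominated by F (time 2.2≤3.4, tolls 37≤48, distance 423≤450).
D: dominated by A (time 6.2≤7.0, tolls 29≤70, distance 378≤513).
E: dominated by C (time 3.4≤4.4, tolls 48≤64, distance 450≤484).
F: not dominated (best time).
G: dominated by F (time 2.2≤2.9, tolls 37≤39, distance 423≤582).
H: not dominated (best tolls).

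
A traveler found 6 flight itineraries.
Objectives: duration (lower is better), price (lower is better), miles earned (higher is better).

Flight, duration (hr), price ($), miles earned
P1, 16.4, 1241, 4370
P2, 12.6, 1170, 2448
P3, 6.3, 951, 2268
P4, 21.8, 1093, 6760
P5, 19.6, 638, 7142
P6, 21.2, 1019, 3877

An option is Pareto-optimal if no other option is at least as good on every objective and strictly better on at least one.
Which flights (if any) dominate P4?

P5

P5: duration 19.6≤21.8, price 638≤1093, miles earned 7142≥6760 — dominates P4.
Others (P1, P2, P3, P6) are each worse than P4 on at least one objective.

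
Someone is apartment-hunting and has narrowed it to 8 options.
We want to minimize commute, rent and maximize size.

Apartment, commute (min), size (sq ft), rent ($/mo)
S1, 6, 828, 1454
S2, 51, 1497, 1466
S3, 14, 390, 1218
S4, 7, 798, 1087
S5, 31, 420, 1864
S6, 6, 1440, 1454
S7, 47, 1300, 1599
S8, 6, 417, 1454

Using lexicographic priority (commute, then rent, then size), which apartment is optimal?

First minimize commute: best is 6, kept {S1, S6, S8}.
Then minimize rent: best is 1454, kept {S1, S6, S8}.
Then maximize size: best is 1440, kept {S6}.

S6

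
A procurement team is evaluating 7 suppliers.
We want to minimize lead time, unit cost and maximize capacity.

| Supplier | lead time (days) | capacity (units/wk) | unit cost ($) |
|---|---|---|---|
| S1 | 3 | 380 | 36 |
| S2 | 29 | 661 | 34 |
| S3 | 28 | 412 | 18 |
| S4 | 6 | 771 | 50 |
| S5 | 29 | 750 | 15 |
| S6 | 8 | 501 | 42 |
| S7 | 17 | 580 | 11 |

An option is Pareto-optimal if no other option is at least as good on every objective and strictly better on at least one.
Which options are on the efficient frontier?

S1: not dominated (best lead time).
S2: dominated by S5 (lead time 29≤29, capacity 750≥661, unit cost 15≤34).
S3: dominated by S7 (lead time 17≤28, capacity 580≥412, unit cost 11≤18).
S4: not dominated (best capacity).
S5: not dominated.
S6: not dominated.
S7: not dominated (best unit cost).

S1, S4, S5, S6, S7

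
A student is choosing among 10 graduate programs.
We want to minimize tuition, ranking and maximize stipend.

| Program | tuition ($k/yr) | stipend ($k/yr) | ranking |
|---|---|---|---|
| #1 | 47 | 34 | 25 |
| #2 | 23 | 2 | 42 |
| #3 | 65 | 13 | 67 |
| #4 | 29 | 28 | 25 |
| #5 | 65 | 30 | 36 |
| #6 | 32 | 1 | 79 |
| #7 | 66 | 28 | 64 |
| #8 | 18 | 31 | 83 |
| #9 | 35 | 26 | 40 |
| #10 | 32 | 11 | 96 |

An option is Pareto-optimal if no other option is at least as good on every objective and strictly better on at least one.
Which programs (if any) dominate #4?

#1: worse on tuition (47 vs 29).
#2: worse on stipend (2 vs 28).
#3: worse on tuition (65 vs 29).
#5: worse on tuition (65 vs 29).
#6: worse on tuition (32 vs 29).
#7: worse on tuition (66 vs 29).
#8: worse on ranking (83 vs 25).
#9: worse on tuition (35 vs 29).
#10: worse on tuition (32 vs 29).
No option dominates #4.

none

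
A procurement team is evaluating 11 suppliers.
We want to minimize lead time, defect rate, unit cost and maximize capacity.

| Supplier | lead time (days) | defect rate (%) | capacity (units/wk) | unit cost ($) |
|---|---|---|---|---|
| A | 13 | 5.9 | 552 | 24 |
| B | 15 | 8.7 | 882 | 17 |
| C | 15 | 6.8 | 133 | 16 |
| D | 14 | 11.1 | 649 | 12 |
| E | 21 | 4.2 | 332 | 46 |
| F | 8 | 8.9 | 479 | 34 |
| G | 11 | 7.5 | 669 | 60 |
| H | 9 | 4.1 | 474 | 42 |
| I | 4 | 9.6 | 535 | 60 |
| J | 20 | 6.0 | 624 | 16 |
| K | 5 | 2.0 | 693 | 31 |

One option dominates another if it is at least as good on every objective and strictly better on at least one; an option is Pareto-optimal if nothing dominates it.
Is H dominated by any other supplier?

Yes

K vs H: lead time 5≤9, defect rate 2.0≤4.1, capacity 693≥474, unit cost 31≤42 — K is at least as good on every objective and strictly better on at least one, so K dominates H.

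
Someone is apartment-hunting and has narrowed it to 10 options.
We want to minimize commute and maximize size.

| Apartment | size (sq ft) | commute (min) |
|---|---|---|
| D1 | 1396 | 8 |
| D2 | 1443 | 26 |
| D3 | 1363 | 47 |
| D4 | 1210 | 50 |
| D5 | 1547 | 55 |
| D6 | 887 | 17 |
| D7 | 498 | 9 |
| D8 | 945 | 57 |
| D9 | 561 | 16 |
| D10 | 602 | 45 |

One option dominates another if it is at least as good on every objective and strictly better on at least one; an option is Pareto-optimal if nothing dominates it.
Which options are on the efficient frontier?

D1, D2, D5

D1: not dominated (best commute).
D2: not dominated.
D3: dominated by D1 (size 1396≥1363, commute 8≤47).
D4: dominated by D1 (size 1396≥1210, commute 8≤50).
D5: not dominated (best size).
D6: dominated by D1 (size 1396≥887, commute 8≤17).
D7: dominated by D1 (size 1396≥498, commute 8≤9).
D8: dominated by D1 (size 1396≥945, commute 8≤57).
D9: dominated by D1 (size 1396≥561, commute 8≤16).
D10: dominated by D1 (size 1396≥602, commute 8≤45).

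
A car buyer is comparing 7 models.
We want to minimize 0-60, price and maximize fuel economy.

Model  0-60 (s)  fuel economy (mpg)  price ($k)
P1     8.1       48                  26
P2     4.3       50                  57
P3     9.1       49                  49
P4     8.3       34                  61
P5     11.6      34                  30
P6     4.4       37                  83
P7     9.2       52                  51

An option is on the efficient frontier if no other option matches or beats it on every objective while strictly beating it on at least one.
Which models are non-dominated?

P1: not dominated (best price).
P2: not dominated (best 0-60).
P3: not dominated.
P4: dominated by P1 (0-60 8.1≤8.3, fuel economy 48≥34, price 26≤61).
P5: dominated by P1 (0-60 8.1≤11.6, fuel economy 48≥34, price 26≤30).
P6: dominated by P2 (0-60 4.3≤4.4, fuel economy 50≥37, price 57≤83).
P7: not dominated (best fuel economy).

P1, P2, P3, P7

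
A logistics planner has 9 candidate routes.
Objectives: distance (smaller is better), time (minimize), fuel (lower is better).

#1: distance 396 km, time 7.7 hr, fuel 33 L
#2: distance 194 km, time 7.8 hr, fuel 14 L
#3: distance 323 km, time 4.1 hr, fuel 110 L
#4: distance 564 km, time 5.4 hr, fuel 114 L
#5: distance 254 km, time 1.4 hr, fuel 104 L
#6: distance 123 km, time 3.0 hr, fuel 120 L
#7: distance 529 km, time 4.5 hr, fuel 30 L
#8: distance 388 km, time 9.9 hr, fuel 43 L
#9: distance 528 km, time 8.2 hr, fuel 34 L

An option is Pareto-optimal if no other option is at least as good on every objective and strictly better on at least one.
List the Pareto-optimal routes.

#1: not dominated.
#2: not dominated (best fuel).
#3: dominated by #5 (distance 254≤323, time 1.4≤4.1, fuel 104≤110).
#4: dominated by #3 (distance 323≤564, time 4.1≤5.4, fuel 110≤114).
#5: not dominated (best time).
#6: not dominated (best distance).
#7: not dominated.
#8: dominated by #2 (distance 194≤388, time 7.8≤9.9, fuel 14≤43).
#9: dominated by #1 (distance 396≤528, time 7.7≤8.2, fuel 33≤34).

#1, #2, #5, #6, #7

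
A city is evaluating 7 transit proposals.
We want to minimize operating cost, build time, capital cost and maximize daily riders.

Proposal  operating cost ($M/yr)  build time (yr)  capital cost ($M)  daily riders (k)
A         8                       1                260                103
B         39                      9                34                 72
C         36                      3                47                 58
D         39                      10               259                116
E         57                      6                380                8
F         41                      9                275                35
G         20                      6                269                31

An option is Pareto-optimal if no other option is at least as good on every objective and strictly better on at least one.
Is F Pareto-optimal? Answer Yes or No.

A vs F: operating cost 8≤41, build time 1≤9, capital cost 260≤275, daily riders 103≥35 — A is at least as good on every objective and strictly better on at least one, so A dominates F.

No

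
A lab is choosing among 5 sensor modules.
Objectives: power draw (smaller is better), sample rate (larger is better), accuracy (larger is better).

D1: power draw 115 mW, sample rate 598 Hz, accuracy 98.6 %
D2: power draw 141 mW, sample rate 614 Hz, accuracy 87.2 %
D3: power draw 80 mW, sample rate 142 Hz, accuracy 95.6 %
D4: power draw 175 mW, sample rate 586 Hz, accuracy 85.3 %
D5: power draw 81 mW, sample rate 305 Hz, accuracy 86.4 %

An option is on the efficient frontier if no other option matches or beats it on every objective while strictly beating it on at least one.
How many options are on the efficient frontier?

4

D1: not dominated (best accuracy).
D2: not dominated (best sample rate).
D3: not dominated (best power draw).
D4: dominated by D1 (power draw 115≤175, sample rate 598≥586, accuracy 98.6≥85.3).
D5: not dominated.
Pareto-optimal: D1, D2, D3, D5 → 4.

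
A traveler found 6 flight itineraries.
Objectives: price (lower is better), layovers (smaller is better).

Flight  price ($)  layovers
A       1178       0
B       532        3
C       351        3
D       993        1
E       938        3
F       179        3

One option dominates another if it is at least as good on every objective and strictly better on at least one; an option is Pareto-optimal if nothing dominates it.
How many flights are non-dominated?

A: not dominated (best layovers).
B: dominated by C (price 351≤532, layovers 3≤3).
C: dominated by F (price 179≤351, layovers 3≤3).
D: not dominated.
E: dominated by B (price 532≤938, layovers 3≤3).
F: not dominated (best price).
Pareto-optimal: A, D, F → 3.

3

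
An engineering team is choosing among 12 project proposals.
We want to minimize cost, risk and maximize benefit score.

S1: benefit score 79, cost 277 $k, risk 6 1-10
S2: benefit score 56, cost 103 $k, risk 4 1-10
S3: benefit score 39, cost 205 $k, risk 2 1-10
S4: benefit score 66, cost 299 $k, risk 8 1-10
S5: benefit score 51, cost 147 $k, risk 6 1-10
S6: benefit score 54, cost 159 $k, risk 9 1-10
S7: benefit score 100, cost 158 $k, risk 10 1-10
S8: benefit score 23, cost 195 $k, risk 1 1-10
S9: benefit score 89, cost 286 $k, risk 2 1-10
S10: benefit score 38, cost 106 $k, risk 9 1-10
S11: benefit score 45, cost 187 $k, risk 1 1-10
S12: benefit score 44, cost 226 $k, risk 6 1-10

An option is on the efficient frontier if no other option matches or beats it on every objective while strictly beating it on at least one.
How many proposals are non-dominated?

S1: not dominated.
S2: not dominated (best cost).
S3: dominated by S11 (benefit score 45≥39, cost 187≤205, risk 1≤2).
S4: dominated by S1 (benefit score 79≥66, cost 277≤299, risk 6≤8).
S5: dominated by S2 (benefit score 56≥51, cost 103≤147, risk 4≤6).
S6: dominated by S2 (benefit score 56≥54, cost 103≤159, risk 4≤9).
S7: not dominated (best benefit score).
S8: dominated by S11 (benefit score 45≥23, cost 187≤195, risk 1≤1).
S9: not dominated.
S10: dominated by S2 (benefit score 56≥38, cost 103≤106, risk 4≤9).
S11: not dominated.
S12: dominated by S2 (benefit score 56≥44, cost 103≤226, risk 4≤6).
Pareto-optimal: S1, S2, S7, S9, S11 → 5.

5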